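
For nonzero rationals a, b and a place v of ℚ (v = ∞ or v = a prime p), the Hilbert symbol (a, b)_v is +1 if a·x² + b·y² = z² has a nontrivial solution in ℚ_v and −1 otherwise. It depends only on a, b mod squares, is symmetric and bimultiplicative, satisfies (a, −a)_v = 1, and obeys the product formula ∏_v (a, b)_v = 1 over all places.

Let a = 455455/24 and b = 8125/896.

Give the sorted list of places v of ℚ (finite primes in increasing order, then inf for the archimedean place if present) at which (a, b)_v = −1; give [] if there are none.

Mod squares: a ≡ 330, b ≡ 182. Check v ∈ {∞, 2, 3, 5, 7, 11, 13}.
v=2: v_2(a)=-3, v_2(b)=-7; units ≡ 5, 3 (mod 8); ε·ε+αω+βω = 0·1+-3·1+-7·1 ≡ 0  ⇒  (a,b)_2 = +1.
v=5: a=5^1·(≡4), b=5^4·(≡3) mod 5; (4|5)=+1, (3|5)=-1; (−1)^{1·4·2}·(+1)^4·(-1)^1 = -1.
v=3: a=3^-1·(≡2), b=3^0·(≡2) mod 3; (2|3)=-1, (2|3)=-1; (−1)^{-1·0·1}·(-1)^0·(-1)^-1 = -1.
v=11: a=11^1·(≡6), b=11^0·(≡8) mod 11; (6|11)=-1, (8|11)=-1; (−1)^{1·0·5}·(-1)^0·(-1)^1 = -1.
v=7: a=7^2·(≡2), b=7^-1·(≡6) mod 7; (2|7)=+1, (6|7)=-1; (−1)^{2·-1·3}·(+1)^-1·(-1)^2 = +1.
v=13: a=13^2·(≡11), b=13^1·(≡12) mod 13; (11|13)=-1, (12|13)=+1; (−1)^{2·1·6}·(-1)^1·(+1)^2 = -1.
v=∞: 330 > 0 and 182 > 0  ⇒  (a,b)_∞ = +1.
|Ram(330, 182)| = 4, even; anisotropic at {3, 5, 11, 13}.

[3, 5, 11, 13]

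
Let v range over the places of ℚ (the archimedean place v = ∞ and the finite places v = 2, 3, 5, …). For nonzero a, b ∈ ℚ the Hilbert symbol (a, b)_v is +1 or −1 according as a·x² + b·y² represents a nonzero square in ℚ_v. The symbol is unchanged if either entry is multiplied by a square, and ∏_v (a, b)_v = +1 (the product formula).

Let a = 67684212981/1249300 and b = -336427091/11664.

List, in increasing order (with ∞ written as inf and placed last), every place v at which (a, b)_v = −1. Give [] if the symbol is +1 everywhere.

Mod squares: a ≡ 57057, b ≡ -19019. Check v ∈ {∞, 2, 3, 5, 7, 11, 13, 17, 19, 31}.
v=2: v_2(a)=-2, v_2(b)=-4; units ≡ 1, 5 (mod 8); ε·ε+αω+βω = 0·0+-2·1+-4·0 ≡ 0  ⇒  (a,b)_2 = +1.
v=13: a=13^-1·(≡2), b=13^1·(≡5) mod 13; (2|13)=-1, (5|13)=-1; (−1)^{-1·1·6}·(-1)^1·(-1)^-1 = +1.
v=11: a=11^3·(≡8), b=11^1·(≡5) mod 11; (8|11)=-1, (5|11)=+1; (−1)^{3·1·5}·(-1)^1·(+1)^3 = +1.
v=19: a=19^1·(≡9), b=19^3·(≡5) mod 19; (9|19)=+1, (5|19)=+1; (−1)^{1·3·9}·(+1)^3·(+1)^1 = -1.
v=7: a=7^3·(≡6), b=7^3·(≡5) mod 7; (6|7)=-1, (5|7)=-1; (−1)^{3·3·3}·(-1)^3·(-1)^3 = -1.
v=31: a=31^-2·(≡30), b=31^0·(≡24) mod 31; (30|31)=-1, (24|31)=-1; (−1)^{-2·0·15}·(-1)^0·(-1)^-2 = +1.
v=5: a=5^-2·(≡3), b=5^0·(≡1) mod 5; (3|5)=-1, (1|5)=+1; (−1)^{-2·0·2}·(-1)^0·(+1)^-2 = +1.
v=3: a=3^3·(≡2), b=3^-6·(≡1) mod 3; (2|3)=-1, (1|3)=+1; (−1)^{3·-6·1}·(-1)^-6·(+1)^3 = +1.
v=17: a=17^2·(≡7), b=17^0·(≡1) mod 17; (7|17)=-1, (1|17)=+1; (−1)^{2·0·8}·(-1)^0·(+1)^2 = +1.
v=∞: 57057 > 0 and -19019 < 0  ⇒  (a,b)_∞ = +1.
(57057, -19019 / ℚ) ramifies at {7, 19}: a division algebra.

[7, 19]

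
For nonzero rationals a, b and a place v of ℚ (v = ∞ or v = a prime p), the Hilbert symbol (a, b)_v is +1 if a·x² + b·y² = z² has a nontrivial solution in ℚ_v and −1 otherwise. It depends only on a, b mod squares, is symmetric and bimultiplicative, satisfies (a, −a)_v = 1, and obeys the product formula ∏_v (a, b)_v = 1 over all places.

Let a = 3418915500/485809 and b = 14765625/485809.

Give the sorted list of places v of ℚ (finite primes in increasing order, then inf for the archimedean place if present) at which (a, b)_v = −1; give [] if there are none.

(a, b) ≡ (31395, 105) mod (ℚ^×)²; places V = {2, 3, 5, 7, 11, 13, 17, 23, 41, ∞}.
(a,b)_17: α=-2, u≡13; β=-2, v≡7 (mod 17); (13|17)=+1, (7|17)=-1; sign (−1)^0·+1^-2·-1^-2 = +1.
(a,b)_3: α=3, u≡1; β=3, v≡2 (mod 3); (1|3)=+1, (2|3)=-1; sign (−1)^1·+1^3·-1^3 = +1.
(a,b)_∞: sgn(31395)=+, sgn(105)=+, so +1.
(a,b)_11: α=2, u≡4; β=0, v≡10 (mod 11); (4|11)=+1, (10|11)=-1; sign (−1)^0·+1^0·-1^2 = +1.
(a,b)_5: α=3, u≡1; β=7, v≡1 (mod 5); (1|5)=+1, (1|5)=+1; sign (−1)^0·+1^7·+1^3 = +1.
(a,b)_41: α=-2, u≡19; β=-2, v≡4 (mod 41); (19|41)=-1, (4|41)=+1; sign (−1)^0·-1^-2·+1^-2 = +1.
(a,b)_13: α=1, u≡10; β=0, v≡9 (mod 13); (10|13)=+1, (9|13)=+1; sign (−1)^0·+1^0·+1^1 = +1.
(a,b)_7: α=1, u≡6; β=1, v≡1 (mod 7); (6|7)=-1, (1|7)=+1; sign (−1)^1·-1^1·+1^1 = +1.
(a,b)_23: α=1, u≡2; β=0, v≡13 (mod 23); (2|23)=+1, (13|23)=+1; sign (−1)^0·+1^0·+1^1 = +1.
(a,b)_2: α=2, β=0; u≡3, v≡1 (mod 8); ε(u)ε(v)=1·0, αω(v)=2·0, βω(u)=0·1; sum ≡ 0  ⇒  +1.
Ram(a, b) = ∅: the form 31395·x² + 105·y² − z² is isotropic over every ℚ_v, so by Hasse–Minkowski it is isotropic over ℚ.

[]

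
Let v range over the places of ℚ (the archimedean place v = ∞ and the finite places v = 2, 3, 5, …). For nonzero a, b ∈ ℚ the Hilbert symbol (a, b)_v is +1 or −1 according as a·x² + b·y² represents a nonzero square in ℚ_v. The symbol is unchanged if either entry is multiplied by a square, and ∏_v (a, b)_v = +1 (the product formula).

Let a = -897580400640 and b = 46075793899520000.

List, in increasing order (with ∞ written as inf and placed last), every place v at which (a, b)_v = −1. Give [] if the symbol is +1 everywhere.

Mod squares: a ≡ -2310, b ≡ 2. Check v ∈ {∞, 2, 3, 5, 7, 11}.
v=∞: -2310 < 0 and 2 > 0  ⇒  (a,b)_∞ = +1.
v=7: a=7^3·(≡3), b=7^4·(≡1) mod 7; (3|7)=-1, (1|7)=+1; (−1)^{3·4·3}·(-1)^4·(+1)^3 = +1.
v=5: a=5^1·(≡2), b=5^4·(≡2) mod 5; (2|5)=-1, (2|5)=-1; (−1)^{1·4·2}·(-1)^4·(-1)^1 = -1.
v=2: v_2(a)=17, v_2(b)=21; units ≡ 5, 1 (mod 8); ε·ε+αω+βω = 0·0+17·0+21·1 ≡ 1  ⇒  (a,b)_2 = -1.
v=11: a=11^3·(≡10), b=11^4·(≡10) mod 11; (10|11)=-1, (10|11)=-1; (−1)^{3·4·5}·(-1)^4·(-1)^3 = -1.
v=3: a=3^1·(≡1), b=3^0·(≡2) mod 3; (1|3)=+1, (2|3)=-1; (−1)^{1·0·1}·(+1)^0·(-1)^1 = -1.
Ram(-2310, 2) = {2, 3, 5, 11}; no ℚ_2-point on the conic.

[2, 3, 5, 11]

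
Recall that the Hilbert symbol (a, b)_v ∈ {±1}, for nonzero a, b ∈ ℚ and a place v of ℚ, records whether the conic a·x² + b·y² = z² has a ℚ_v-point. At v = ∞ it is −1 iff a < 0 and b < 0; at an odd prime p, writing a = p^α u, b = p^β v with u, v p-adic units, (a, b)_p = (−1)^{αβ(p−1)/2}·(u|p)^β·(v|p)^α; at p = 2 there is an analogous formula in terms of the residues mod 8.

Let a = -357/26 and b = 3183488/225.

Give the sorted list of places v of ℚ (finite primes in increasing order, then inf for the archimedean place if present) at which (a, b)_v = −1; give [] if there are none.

Mod squares: a ≡ -9282, b ≡ 49742. Check v ∈ {∞, 2, 3, 5, 7, 11, 13, 17, 19}.
v=3: a=3^1·(≡2), b=3^-2·(≡2) mod 3; (2|3)=-1, (2|3)=-1; (−1)^{1·-2·1}·(-1)^-2·(-1)^1 = -1.
v=13: a=13^-1·(≡10), b=13^0·(≡12) mod 13; (10|13)=+1, (12|13)=+1; (−1)^{-1·0·6}·(+1)^0·(+1)^-1 = +1.
v=11: a=11^0·(≡7), b=11^1·(≡4) mod 11; (7|11)=-1, (4|11)=+1; (−1)^{0·1·5}·(-1)^1·(+1)^0 = -1.
v=5: a=5^0·(≡3), b=5^-2·(≡2) mod 5; (3|5)=-1, (2|5)=-1; (−1)^{0·-2·2}·(-1)^-2·(-1)^0 = +1.
v=19: a=19^0·(≡6), b=19^1·(≡3) mod 19; (6|19)=+1, (3|19)=-1; (−1)^{0·1·9}·(+1)^1·(-1)^0 = +1.
v=2: v_2(a)=-1, v_2(b)=7; units ≡ 7, 7 (mod 8); ε·ε+αω+βω = 1·1+-1·0+7·0 ≡ 1  ⇒  (a,b)_2 = -1.
v=7: a=7^1·(≡1), b=7^1·(≡1) mod 7; (1|7)=+1, (1|7)=+1; (−1)^{1·1·3}·(+1)^1·(+1)^1 = -1.
v=∞: -9282 < 0 and 49742 > 0  ⇒  (a,b)_∞ = +1.
v=17: a=17^1·(≡9), b=17^1·(≡15) mod 17; (9|17)=+1, (15|17)=+1; (−1)^{1·1·8}·(+1)^1·(+1)^1 = +1.
Ram(-9282, 49742) = {2, 3, 7, 11}; no ℚ_2-point on the conic.

[2, 3, 7, 11]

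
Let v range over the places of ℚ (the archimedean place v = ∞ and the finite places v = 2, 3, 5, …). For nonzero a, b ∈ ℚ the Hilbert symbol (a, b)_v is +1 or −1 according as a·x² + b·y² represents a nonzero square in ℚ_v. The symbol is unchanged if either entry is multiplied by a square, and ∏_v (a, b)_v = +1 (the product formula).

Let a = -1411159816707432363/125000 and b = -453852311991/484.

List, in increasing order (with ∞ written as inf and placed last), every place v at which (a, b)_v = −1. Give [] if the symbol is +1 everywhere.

[3, 11, 17, inf]

(a, b) ≡ (-6388294, -30039) mod (ℚ^×)²; places V = {2, 3, 5, 11, 13, 17, 19, 23, 29, 31, ∞}.
(a,b)_23: α=2, u≡8; β=2, v≡5 (mod 23); (8|23)=+1, (5|23)=-1; sign (−1)^0·+1^2·-1^2 = +1.
(a,b)_5: α=-6, u≡4; β=0, v≡1 (mod 5); (4|5)=+1, (1|5)=+1; sign (−1)^0·+1^0·+1^-6 = +1.
(a,b)_17: α=1, u≡14; β=1, v≡13 (mod 17); (14|17)=-1, (13|17)=+1; sign (−1)^0·-1^1·+1^1 = -1.
(a,b)_11: α=1, u≡10; β=-2, v≡8 (mod 11); (10|11)=-1, (8|11)=-1; sign (−1)^0·-1^-2·-1^1 = -1.
(a,b)_13: α=4, u≡10; β=4, v≡12 (mod 13); (10|13)=+1, (12|13)=+1; sign (−1)^0·+1^4·+1^4 = +1.
(a,b)_29: α=1, u≡2; β=0, v≡22 (mod 29); (2|29)=-1, (22|29)=+1; sign (−1)^0·-1^0·+1^1 = +1.
(a,b)_19: α=3, u≡16; β=1, v≡18 (mod 19); (16|19)=+1, (18|19)=-1; sign (−1)^1·+1^1·-1^3 = +1.
(a,b)_31: α=1, u≡16; β=1, v≡3 (mod 31); (16|31)=+1, (3|31)=-1; sign (−1)^1·+1^1·-1^1 = +1.
(a,b)_∞: sgn(-6388294)=−, sgn(-30039)=−, so -1.
(a,b)_3: α=4, u≡2; β=1, v≡1 (mod 3); (2|3)=-1, (1|3)=+1; sign (−1)^0·-1^1·+1^4 = -1.
(a,b)_2: α=-3, β=-2; u≡5, v≡1 (mod 8); ε(u)ε(v)=0·0, αω(v)=-3·0, βω(u)=-2·1; sum ≡ 0  ⇒  +1.
(-6388294, -30039 / ℚ) ramifies at {3, 11, 17, ∞}: a division algebra.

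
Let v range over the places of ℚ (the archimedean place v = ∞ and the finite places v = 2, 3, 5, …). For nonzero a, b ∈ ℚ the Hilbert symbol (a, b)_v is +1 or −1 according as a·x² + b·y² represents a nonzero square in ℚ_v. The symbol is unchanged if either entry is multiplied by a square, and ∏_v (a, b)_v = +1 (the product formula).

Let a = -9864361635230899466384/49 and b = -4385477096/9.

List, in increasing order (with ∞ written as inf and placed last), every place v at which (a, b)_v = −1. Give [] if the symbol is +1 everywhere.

Mod squares: a ≡ -100529, b ≡ -3037034. Check v ∈ {∞, 2, 3, 7, 11, 13, 19, 37, 41}.
v=37: a=37^3·(≡34), b=37^1·(≡27) mod 37; (34|37)=+1, (27|37)=+1; (−1)^{3·1·18}·(+1)^1·(+1)^3 = +1.
v=19: a=19^5·(≡12), b=19^2·(≡3) mod 19; (12|19)=-1, (3|19)=-1; (−1)^{5·2·9}·(-1)^2·(-1)^5 = -1.
v=∞: -100529 < 0 and -3037034 < 0  ⇒  (a,b)_∞ = -1.
v=11: a=11^3·(≡10), b=11^1·(≡2) mod 11; (10|11)=-1, (2|11)=-1; (−1)^{3·1·5}·(-1)^1·(-1)^3 = -1.
v=13: a=13^3·(≡5), b=13^1·(≡2) mod 13; (5|13)=-1, (2|13)=-1; (−1)^{3·1·6}·(-1)^1·(-1)^3 = +1.
v=2: v_2(a)=4, v_2(b)=3; units ≡ 7, 3 (mod 8); ε·ε+αω+βω = 1·1+4·1+3·0 ≡ 1  ⇒  (a,b)_2 = -1.
v=7: a=7^-2·(≡6), b=7^1·(≡5) mod 7; (6|7)=-1, (5|7)=-1; (−1)^{-2·1·3}·(-1)^1·(-1)^-2 = -1.
v=41: a=41^2·(≡19), b=41^1·(≡13) mod 41; (19|41)=-1, (13|41)=-1; (−1)^{2·1·20}·(-1)^1·(-1)^2 = -1.
v=3: a=3^0·(≡1), b=3^-2·(≡1) mod 3; (1|3)=+1, (1|3)=+1; (−1)^{0·-2·1}·(+1)^-2·(+1)^0 = +1.
(-100529, -3037034 / ℚ) ramifies at {2, 7, 11, 19, 41, ∞}: a division algebra.

[2, 7, 11, 19, 41, inf]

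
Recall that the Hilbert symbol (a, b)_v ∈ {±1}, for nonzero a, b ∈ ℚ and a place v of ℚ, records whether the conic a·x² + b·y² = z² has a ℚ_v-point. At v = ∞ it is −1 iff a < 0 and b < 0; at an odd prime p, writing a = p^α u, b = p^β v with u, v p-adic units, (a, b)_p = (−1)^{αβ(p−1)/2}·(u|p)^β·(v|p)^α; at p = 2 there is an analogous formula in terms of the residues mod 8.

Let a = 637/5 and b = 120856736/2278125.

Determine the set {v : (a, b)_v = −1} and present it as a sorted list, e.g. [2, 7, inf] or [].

(a, b) ≡ (65, 130) mod (ℚ^×)²; places V = {2, 3, 5, 7, 11, 13, ∞}.
(a,b)_11: α=0, u≡2; β=2, v≡9 (mod 11); (2|11)=-1, (9|11)=+1; sign (−1)^0·-1^2·+1^0 = +1.
(a,b)_∞: sgn(65)=+, sgn(130)=+, so +1.
(a,b)_3: α=0, u≡2; β=-6, v≡1 (mod 3); (2|3)=-1, (1|3)=+1; sign (−1)^0·-1^-6·+1^0 = +1.
(a,b)_13: α=1, u≡2; β=1, v≡12 (mod 13); (2|13)=-1, (12|13)=+1; sign (−1)^0·-1^1·+1^1 = -1.
(a,b)_5: α=-1, u≡2; β=-5, v≡4 (mod 5); (2|5)=-1, (4|5)=+1; sign (−1)^0·-1^-5·+1^-1 = -1.
(a,b)_7: α=2, u≡4; β=4, v≡2 (mod 7); (4|7)=+1, (2|7)=+1; sign (−1)^0·+1^4·+1^2 = +1.
(a,b)_2: α=0, β=5; u≡1, v≡1 (mod 8); ε(u)ε(v)=0·0, αω(v)=0·0, βω(u)=5·0; sum ≡ 0  ⇒  +1.
(65, 130 / ℚ) ramifies at {5, 13}: a division algebra.

[5, 13]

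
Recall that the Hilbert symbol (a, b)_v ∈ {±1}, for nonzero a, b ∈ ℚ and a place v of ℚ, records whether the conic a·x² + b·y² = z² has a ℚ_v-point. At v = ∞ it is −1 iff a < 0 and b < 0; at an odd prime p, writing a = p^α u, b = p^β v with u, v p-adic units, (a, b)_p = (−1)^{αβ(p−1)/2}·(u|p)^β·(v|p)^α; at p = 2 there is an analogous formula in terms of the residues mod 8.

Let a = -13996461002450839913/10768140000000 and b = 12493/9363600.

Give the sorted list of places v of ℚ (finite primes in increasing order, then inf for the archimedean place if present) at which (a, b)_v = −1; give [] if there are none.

Mod squares: a ≡ -18449795, b ≡ 13. Check v ∈ {∞, 2, 3, 5, 7, 11, 13, 17, 23, 31, 41, 43}.
v=17: a=17^-2·(≡15), b=17^-2·(≡1) mod 17; (15|17)=+1, (1|17)=+1; (−1)^{-2·-2·8}·(+1)^-2·(+1)^-2 = +1.
v=11: a=11^2·(≡7), b=11^0·(≡2) mod 11; (7|11)=-1, (2|11)=-1; (−1)^{2·0·5}·(-1)^0·(-1)^2 = +1.
v=13: a=13^3·(≡7), b=13^1·(≡1) mod 13; (7|13)=-1, (1|13)=+1; (−1)^{3·1·6}·(-1)^1·(+1)^3 = -1.
v=41: a=41^1·(≡25), b=41^0·(≡24) mod 41; (25|41)=+1, (24|41)=-1; (−1)^{1·0·20}·(+1)^0·(-1)^1 = -1.
v=5: a=5^-7·(≡1), b=5^-2·(≡2) mod 5; (1|5)=+1, (2|5)=-1; (−1)^{-7·-2·2}·(+1)^-2·(-1)^-7 = -1.
v=∞: -18449795 < 0 and 13 > 0  ⇒  (a,b)_∞ = +1.
v=7: a=7^5·(≡2), b=7^0·(≡5) mod 7; (2|7)=+1, (5|7)=-1; (−1)^{5·0·3}·(+1)^0·(-1)^5 = -1.
v=3: a=3^-4·(≡1), b=3^-4·(≡1) mod 3; (1|3)=+1, (1|3)=+1; (−1)^{-4·-4·1}·(+1)^-4·(+1)^-4 = +1.
v=23: a=23^-1·(≡3), b=23^0·(≡4) mod 23; (3|23)=+1, (4|23)=+1; (−1)^{-1·0·11}·(+1)^0·(+1)^-1 = +1.
v=2: v_2(a)=-8, v_2(b)=-4; units ≡ 5, 5 (mod 8); ε·ε+αω+βω = 0·0+-8·1+-4·1 ≡ 0  ⇒  (a,b)_2 = +1.
v=31: a=31^2·(≡4), b=31^2·(≡17) mod 31; (4|31)=+1, (17|31)=-1; (−1)^{2·2·15}·(+1)^2·(-1)^2 = +1.
v=43: a=43^3·(≡34), b=43^0·(≡11) mod 43; (34|43)=-1, (11|43)=+1; (−1)^{3·0·21}·(-1)^0·(+1)^3 = +1.
(-18449795, 13 / ℚ) ramifies at {5, 7, 13, 41}: a division algebra.

[5, 7, 13, 41]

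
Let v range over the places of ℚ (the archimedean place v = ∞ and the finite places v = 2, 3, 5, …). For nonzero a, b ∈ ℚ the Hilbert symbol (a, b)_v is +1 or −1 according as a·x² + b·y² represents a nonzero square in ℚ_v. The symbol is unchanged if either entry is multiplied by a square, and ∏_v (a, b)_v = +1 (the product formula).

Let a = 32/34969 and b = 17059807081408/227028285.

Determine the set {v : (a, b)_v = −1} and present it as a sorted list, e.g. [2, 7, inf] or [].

[2, 3, 5, 11, 13, 19]

(a, b) ≡ (2, 40755) mod (ℚ^×)²; places V = {2, 3, 5, 7, 11, 13, 17, 19, 23, ∞}.
(a,b)_5: α=0, u≡3; β=-1, v≡4 (mod 5); (3|5)=-1, (4|5)=+1; sign (−1)^0·-1^-1·+1^0 = -1.
(a,b)_2: α=5, β=6; u≡1, v≡3 (mod 8); ε(u)ε(v)=0·1, αω(v)=5·1, βω(u)=6·0; sum ≡ 1  ⇒  -1.
(a,b)_3: α=0, u≡2; β=-3, v≡1 (mod 3); (2|3)=-1, (1|3)=+1; sign (−1)^0·-1^-3·+1^0 = -1.
(a,b)_13: α=0, u≡7; β=3, v≡2 (mod 13); (7|13)=-1, (2|13)=-1; sign (−1)^0·-1^3·-1^0 = -1.
(a,b)_∞: sgn(2)=+, sgn(40755)=+, so +1.
(a,b)_23: α=0, u≡1; β=-2, v≡17 (mod 23); (1|23)=+1, (17|23)=-1; sign (−1)^0·+1^-2·-1^0 = +1.
(a,b)_17: α=-2, u≡16; β=-2, v≡6 (mod 17); (16|17)=+1, (6|17)=-1; sign (−1)^0·+1^-2·-1^-2 = +1.
(a,b)_19: α=0, u≡12; β=5, v≡6 (mod 19); (12|19)=-1, (6|19)=+1; sign (−1)^0·-1^5·+1^0 = -1.
(a,b)_7: α=0, u≡1; β=2, v≡4 (mod 7); (1|7)=+1, (4|7)=+1; sign (−1)^0·+1^2·+1^0 = +1.
(a,b)_11: α=-2, u≡7; β=-1, v≡4 (mod 11); (7|11)=-1, (4|11)=+1; sign (−1)^0·-1^-1·+1^-2 = -1.
(2, 40755 / ℚ) ramifies at {2, 3, 5, 11, 13, 19}: a division algebra.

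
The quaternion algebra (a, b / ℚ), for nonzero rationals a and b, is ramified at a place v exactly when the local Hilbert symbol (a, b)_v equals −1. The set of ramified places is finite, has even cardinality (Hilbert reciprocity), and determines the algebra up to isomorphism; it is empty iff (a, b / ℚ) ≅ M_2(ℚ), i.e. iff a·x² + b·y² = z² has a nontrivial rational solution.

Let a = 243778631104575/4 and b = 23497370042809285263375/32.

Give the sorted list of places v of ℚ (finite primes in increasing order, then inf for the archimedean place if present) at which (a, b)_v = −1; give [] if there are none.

(a, b) ≡ (7, 11470) mod (ℚ^×)²; places V = {2, 3, 5, 7, 31, 37, ∞}.
(a,b)_5: α=2, u≡2; β=3, v≡1 (mod 5); (2|5)=-1, (1|5)=+1; sign (−1)^0·-1^3·+1^2 = -1.
(a,b)_2: α=-2, β=-5; u≡7, v≡7 (mod 8); ε(u)ε(v)=1·1, αω(v)=-2·0, βω(u)=-5·0; sum ≡ 1  ⇒  -1.
(a,b)_7: α=7, u≡2; β=12, v≡4 (mod 7); (2|7)=+1, (4|7)=+1; sign (−1)^0·+1^12·+1^7 = +1.
(a,b)_31: α=2, u≡1; β=3, v≡11 (mod 31); (1|31)=+1, (11|31)=-1; sign (−1)^0·+1^3·-1^2 = +1.
(a,b)_37: α=2, u≡30; β=3, v≡5 (mod 37); (30|37)=+1, (5|37)=-1; sign (−1)^0·+1^3·-1^2 = +1.
(a,b)_3: α=2, u≡1; β=2, v≡1 (mod 3); (1|3)=+1, (1|3)=+1; sign (−1)^0·+1^2·+1^2 = +1.
(a,b)_∞: sgn(7)=+, sgn(11470)=+, so +1.
Ram(7, 11470) = {2, 5}; no ℚ_2-point on the conic.

[2, 5]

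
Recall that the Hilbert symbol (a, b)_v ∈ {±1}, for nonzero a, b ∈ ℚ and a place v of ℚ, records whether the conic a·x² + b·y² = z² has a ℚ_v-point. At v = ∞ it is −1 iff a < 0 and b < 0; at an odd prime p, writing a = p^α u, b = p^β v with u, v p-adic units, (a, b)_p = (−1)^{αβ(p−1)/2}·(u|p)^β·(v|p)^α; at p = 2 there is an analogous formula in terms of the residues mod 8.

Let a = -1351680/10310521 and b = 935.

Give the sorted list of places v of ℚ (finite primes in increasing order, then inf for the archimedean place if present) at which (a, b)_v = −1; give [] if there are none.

Mod squares: a ≡ -330, b ≡ 935. Check v ∈ {∞, 2, 3, 5, 11, 13, 17, 19}.
v=11: a=11^1·(≡1), b=11^1·(≡8) mod 11; (1|11)=+1, (8|11)=-1; (−1)^{1·1·5}·(+1)^1·(-1)^1 = +1.
v=2: v_2(a)=13, v_2(b)=0; units ≡ 3, 7 (mod 8); ε·ε+αω+βω = 1·1+13·0+0·1 ≡ 1  ⇒  (a,b)_2 = -1.
v=19: a=19^-2·(≡14), b=19^0·(≡4) mod 19; (14|19)=-1, (4|19)=+1; (−1)^{-2·0·9}·(-1)^0·(+1)^-2 = +1.
v=13: a=13^-4·(≡6), b=13^0·(≡12) mod 13; (6|13)=-1, (12|13)=+1; (−1)^{-4·0·6}·(-1)^0·(+1)^-4 = +1.
v=17: a=17^0·(≡6), b=17^1·(≡4) mod 17; (6|17)=-1, (4|17)=+1; (−1)^{0·1·8}·(-1)^1·(+1)^0 = -1.
v=∞: -330 < 0 and 935 > 0  ⇒  (a,b)_∞ = +1.
v=3: a=3^1·(≡1), b=3^0·(≡2) mod 3; (1|3)=+1, (2|3)=-1; (−1)^{1·0·1}·(+1)^0·(-1)^1 = -1.
v=5: a=5^1·(≡4), b=5^1·(≡2) mod 5; (4|5)=+1, (2|5)=-1; (−1)^{1·1·2}·(+1)^1·(-1)^1 = -1.
(-330, 935 / ℚ) ramifies at {2, 3, 5, 17}: a division algebra.

[2, 3, 5, 17]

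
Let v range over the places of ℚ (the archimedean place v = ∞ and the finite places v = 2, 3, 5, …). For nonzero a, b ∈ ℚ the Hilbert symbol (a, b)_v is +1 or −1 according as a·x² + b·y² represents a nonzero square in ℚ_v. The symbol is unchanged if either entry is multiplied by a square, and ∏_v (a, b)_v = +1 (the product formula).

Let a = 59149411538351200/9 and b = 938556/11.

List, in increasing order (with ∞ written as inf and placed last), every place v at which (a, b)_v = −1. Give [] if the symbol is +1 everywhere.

Mod squares: a ≡ 1798, b ≡ 341. Check v ∈ {∞, 2, 3, 5, 11, 29, 31}.
v=29: a=29^5·(≡24), b=29^2·(≡25) mod 29; (24|29)=+1, (25|29)=+1; (−1)^{5·2·14}·(+1)^2·(+1)^5 = +1.
v=2: v_2(a)=5, v_2(b)=2; units ≡ 3, 5 (mod 8); ε·ε+αω+βω = 1·0+5·1+2·1 ≡ 1  ⇒  (a,b)_2 = -1.
v=5: a=5^2·(≡2), b=5^0·(≡1) mod 5; (2|5)=-1, (1|5)=+1; (−1)^{2·0·2}·(-1)^0·(+1)^2 = +1.
v=∞: 1798 > 0 and 341 > 0  ⇒  (a,b)_∞ = +1.
v=3: a=3^-2·(≡1), b=3^2·(≡2) mod 3; (1|3)=+1, (2|3)=-1; (−1)^{-2·2·1}·(+1)^2·(-1)^-2 = +1.
v=31: a=31^3·(≡29), b=31^1·(≡30) mod 31; (29|31)=-1, (30|31)=-1; (−1)^{3·1·15}·(-1)^1·(-1)^3 = -1.
v=11: a=11^2·(≡1), b=11^-1·(≡3) mod 11; (1|11)=+1, (3|11)=+1; (−1)^{2·-1·5}·(+1)^-1·(+1)^2 = +1.
(1798, 341 / ℚ) ramifies at {2, 31}: a division algebra.

[2, 31]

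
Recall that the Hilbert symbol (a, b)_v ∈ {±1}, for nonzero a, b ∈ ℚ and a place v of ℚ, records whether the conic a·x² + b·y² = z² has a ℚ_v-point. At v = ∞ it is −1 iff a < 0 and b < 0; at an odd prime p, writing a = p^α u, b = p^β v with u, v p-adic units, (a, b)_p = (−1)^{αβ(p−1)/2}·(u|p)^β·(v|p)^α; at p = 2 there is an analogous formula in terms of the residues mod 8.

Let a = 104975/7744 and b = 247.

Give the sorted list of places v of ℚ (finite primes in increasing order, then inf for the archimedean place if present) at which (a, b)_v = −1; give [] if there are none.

Mod squares: a ≡ 4199, b ≡ 247. Check v ∈ {∞, 2, 5, 11, 13, 17, 19}.
v=17: a=17^1·(≡8), b=17^0·(≡9) mod 17; (8|17)=+1, (9|17)=+1; (−1)^{1·0·8}·(+1)^0·(+1)^1 = +1.
v=19: a=19^1·(≡10), b=19^1·(≡13) mod 19; (10|19)=-1, (13|19)=-1; (−1)^{1·1·9}·(-1)^1·(-1)^1 = -1.
v=5: a=5^2·(≡1), b=5^0·(≡2) mod 5; (1|5)=+1, (2|5)=-1; (−1)^{2·0·2}·(+1)^0·(-1)^2 = +1.
v=2: v_2(a)=-6, v_2(b)=0; units ≡ 7, 7 (mod 8); ε·ε+αω+βω = 1·1+-6·0+0·0 ≡ 1  ⇒  (a,b)_2 = -1.
v=∞: 4199 > 0 and 247 > 0  ⇒  (a,b)_∞ = +1.
v=13: a=13^1·(≡6), b=13^1·(≡6) mod 13; (6|13)=-1, (6|13)=-1; (−1)^{1·1·6}·(-1)^1·(-1)^1 = +1.
v=11: a=11^-2·(≡10), b=11^0·(≡5) mod 11; (10|11)=-1, (5|11)=+1; (−1)^{-2·0·5}·(-1)^0·(+1)^-2 = +1.
|Ram(4199, 247)| = 2, even; anisotropic at {2, 19}.

[2, 19]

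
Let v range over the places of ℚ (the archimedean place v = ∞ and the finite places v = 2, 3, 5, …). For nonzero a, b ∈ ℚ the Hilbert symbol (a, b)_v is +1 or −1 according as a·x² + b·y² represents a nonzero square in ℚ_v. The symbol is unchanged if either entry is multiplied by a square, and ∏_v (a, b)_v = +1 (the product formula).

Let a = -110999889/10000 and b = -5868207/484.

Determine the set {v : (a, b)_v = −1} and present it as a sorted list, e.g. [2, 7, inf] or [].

(a, b) ≡ (-1001, -72447) mod (ℚ^×)²; places V = {2, 3, 5, 7, 11, 13, 19, 31, 37, 41, ∞}.
(a,b)_19: α=0, u≡5; β=1, v≡16 (mod 19); (5|19)=+1, (16|19)=+1; sign (−1)^0·+1^1·+1^0 = +1.
(a,b)_37: α=2, u≡6; β=0, v≡10 (mod 37); (6|37)=-1, (10|37)=+1; sign (−1)^0·-1^0·+1^2 = +1.
(a,b)_13: α=1, u≡4; β=0, v≡2 (mod 13); (4|13)=+1, (2|13)=-1; sign (−1)^0·+1^0·-1^1 = -1.
(a,b)_2: α=-4, β=-2; u≡7, v≡1 (mod 8); ε(u)ε(v)=1·0, αω(v)=-4·0, βω(u)=-2·0; sum ≡ 0  ⇒  +1.
(a,b)_∞: sgn(-1001)=−, sgn(-72447)=−, so -1.
(a,b)_3: α=4, u≡1; β=5, v≡1 (mod 3); (1|3)=+1, (1|3)=+1; sign (−1)^0·+1^5·+1^4 = +1.
(a,b)_7: α=1, u≡2; β=0, v≡5 (mod 7); (2|7)=+1, (5|7)=-1; sign (−1)^0·+1^0·-1^1 = -1.
(a,b)_31: α=0, u≡30; β=1, v≡19 (mod 31); (30|31)=-1, (19|31)=+1; sign (−1)^0·-1^1·+1^0 = -1.
(a,b)_11: α=1, u≡6; β=-2, v≡10 (mod 11); (6|11)=-1, (10|11)=-1; sign (−1)^0·-1^-2·-1^1 = -1.
(a,b)_5: α=-4, u≡1; β=0, v≡2 (mod 5); (1|5)=+1, (2|5)=-1; sign (−1)^0·+1^0·-1^-4 = +1.
(a,b)_41: α=0, u≡14; β=1, v≡20 (mod 41); (14|41)=-1, (20|41)=+1; sign (−1)^0·-1^1·+1^0 = -1.
Ram(-1001, -72447) = {7, 11, 13, 31, 41, ∞}; no ℚ_7-point on the conic.

[7, 11, 13, 31, 41, inf]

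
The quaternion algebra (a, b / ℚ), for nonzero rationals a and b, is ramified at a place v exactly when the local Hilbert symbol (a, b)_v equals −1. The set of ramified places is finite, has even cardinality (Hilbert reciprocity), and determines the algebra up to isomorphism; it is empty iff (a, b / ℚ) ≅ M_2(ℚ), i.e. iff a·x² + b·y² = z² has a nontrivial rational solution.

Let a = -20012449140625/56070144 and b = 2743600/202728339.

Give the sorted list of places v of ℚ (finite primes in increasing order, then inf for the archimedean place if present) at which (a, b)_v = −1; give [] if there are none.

[17, 19]

(a, b) ≡ (-1522945, 209) mod (ℚ^×)²; places V = {2, 3, 5, 11, 13, 17, 19, 23, 29, 41, 53, ∞}.
(a,b)_3: α=-4, u≡2; β=-8, v≡2 (mod 3); (2|3)=-1, (2|3)=-1; sign (−1)^0·-1^-8·-1^-4 = +1.
(a,b)_11: α=0, u≡9; β=-1, v≡10 (mod 11); (9|11)=+1, (10|11)=-1; sign (−1)^0·+1^-1·-1^0 = +1.
(a,b)_∞: sgn(-1522945)=−, sgn(209)=+, so +1.
(a,b)_23: α=1, u≡3; β=0, v≡18 (mod 23); (3|23)=+1, (18|23)=+1; sign (−1)^0·+1^0·+1^1 = +1.
(a,b)_2: α=-12, β=4; u≡7, v≡1 (mod 8); ε(u)ε(v)=1·0, αω(v)=-12·0, βω(u)=4·0; sum ≡ 0  ⇒  +1.
(a,b)_5: α=7, u≡4; β=2, v≡1 (mod 5); (4|5)=+1, (1|5)=+1; sign (−1)^0·+1^2·+1^7 = +1.
(a,b)_13: α=-2, u≡11; β=0, v≡10 (mod 13); (11|13)=-1, (10|13)=+1; sign (−1)^0·-1^0·+1^-2 = +1.
(a,b)_17: α=1, u≡14; β=0, v≡3 (mod 17); (14|17)=-1, (3|17)=-1; sign (−1)^0·-1^0·-1^1 = -1.
(a,b)_19: α=1, u≡5; β=3, v≡7 (mod 19); (5|19)=+1, (7|19)=+1; sign (−1)^1·+1^3·+1^1 = -1.
(a,b)_53: α=0, u≡9; β=-2, v≡14 (mod 53); (9|53)=+1, (14|53)=-1; sign (−1)^0·+1^-2·-1^0 = +1.
(a,b)_29: α=2, u≡21; β=0, v≡5 (mod 29); (21|29)=-1, (5|29)=+1; sign (−1)^0·-1^0·+1^2 = +1.
(a,b)_41: α=1, u≡37; β=0, v≡8 (mod 41); (37|41)=+1, (8|41)=+1; sign (−1)^0·+1^0·+1^1 = +1.
|Ram(-1522945, 209)| = 2, even; anisotropic at {17, 19}.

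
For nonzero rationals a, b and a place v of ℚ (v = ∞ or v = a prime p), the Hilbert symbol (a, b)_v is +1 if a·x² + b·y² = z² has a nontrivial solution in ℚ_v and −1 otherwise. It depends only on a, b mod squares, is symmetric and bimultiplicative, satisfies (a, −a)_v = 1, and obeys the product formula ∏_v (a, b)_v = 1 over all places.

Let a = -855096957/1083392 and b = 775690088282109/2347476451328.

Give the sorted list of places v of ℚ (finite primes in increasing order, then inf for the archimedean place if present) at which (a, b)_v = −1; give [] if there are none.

[11, 17]

Mod squares: a ≡ -5434, b ≡ 92378. Check v ∈ {∞, 2, 3, 7, 11, 13, 17, 19, 23}.
v=23: a=23^-2·(≡10), b=23^-4·(≡7) mod 23; (10|23)=-1, (7|23)=-1; (−1)^{-2·-4·11}·(-1)^-4·(-1)^-2 = +1.
v=17: a=17^2·(≡14), b=17^3·(≡3) mod 17; (14|17)=-1, (3|17)=-1; (−1)^{2·3·8}·(-1)^3·(-1)^2 = -1.
v=13: a=13^1·(≡2), b=13^1·(≡5) mod 13; (2|13)=-1, (5|13)=-1; (−1)^{1·1·6}·(-1)^1·(-1)^1 = +1.
v=∞: -5434 < 0 and 92378 > 0  ⇒  (a,b)_∞ = +1.
v=7: a=7^0·(≡3), b=7^2·(≡5) mod 7; (3|7)=-1, (5|7)=-1; (−1)^{0·2·3}·(-1)^2·(-1)^0 = +1.
v=2: v_2(a)=-11, v_2(b)=-23; units ≡ 3, 5 (mod 8); ε·ε+αω+βω = 1·0+-11·1+-23·1 ≡ 0  ⇒  (a,b)_2 = +1.
v=3: a=3^2·(≡2), b=3^4·(≡2) mod 3; (2|3)=-1, (2|3)=-1; (−1)^{2·4·1}·(-1)^4·(-1)^2 = +1.
v=11: a=11^3·(≡4), b=11^5·(≡5) mod 11; (4|11)=+1, (5|11)=+1; (−1)^{3·5·5}·(+1)^5·(+1)^3 = -1.
v=19: a=19^1·(≡18), b=19^1·(≡4) mod 19; (18|19)=-1, (4|19)=+1; (−1)^{1·1·9}·(-1)^1·(+1)^1 = +1.
|Ram(-5434, 92378)| = 2, even; anisotropic at {11, 17}.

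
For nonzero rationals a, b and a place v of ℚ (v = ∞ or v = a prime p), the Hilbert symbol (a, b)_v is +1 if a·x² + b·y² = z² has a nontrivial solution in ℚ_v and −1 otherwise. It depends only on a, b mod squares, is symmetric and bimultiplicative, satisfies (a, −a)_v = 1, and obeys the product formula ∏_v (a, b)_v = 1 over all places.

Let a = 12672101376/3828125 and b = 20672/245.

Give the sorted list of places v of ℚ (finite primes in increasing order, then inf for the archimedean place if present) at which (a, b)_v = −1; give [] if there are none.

[2, 5, 17, 19]

Mod squares: a ≡ 763895, b ≡ 1615. Check v ∈ {∞, 2, 3, 5, 7, 11, 17, 19, 43}.
v=19: a=19^1·(≡11), b=19^1·(≡7) mod 19; (11|19)=+1, (7|19)=+1; (−1)^{1·1·9}·(+1)^1·(+1)^1 = -1.
v=3: a=3^4·(≡2), b=3^0·(≡1) mod 3; (2|3)=-1, (1|3)=+1; (−1)^{4·0·1}·(-1)^0·(+1)^4 = +1.
v=∞: 763895 > 0 and 1615 > 0  ⇒  (a,b)_∞ = +1.
v=7: a=7^-2·(≡5), b=7^-2·(≡3) mod 7; (5|7)=-1, (3|7)=-1; (−1)^{-2·-2·3}·(-1)^-2·(-1)^-2 = +1.
v=43: a=43^1·(≡13), b=43^0·(≡24) mod 43; (13|43)=+1, (24|43)=+1; (−1)^{1·0·21}·(+1)^0·(+1)^1 = +1.
v=5: a=5^-7·(≡4), b=5^-1·(≡3) mod 5; (4|5)=+1, (3|5)=-1; (−1)^{-7·-1·2}·(+1)^-1·(-1)^-7 = -1.
v=11: a=11^1·(≡7), b=11^0·(≡1) mod 11; (7|11)=-1, (1|11)=+1; (−1)^{1·0·5}·(-1)^0·(+1)^1 = +1.
v=2: v_2(a)=10, v_2(b)=6; units ≡ 7, 7 (mod 8); ε·ε+αω+βω = 1·1+10·0+6·0 ≡ 1  ⇒  (a,b)_2 = -1.
v=17: a=17^1·(≡2), b=17^1·(≡11) mod 17; (2|17)=+1, (11|17)=-1; (−1)^{1·1·8}·(+1)^1·(-1)^1 = -1.
(763895, 1615 / ℚ) ramifies at {2, 5, 17, 19}: a division algebra.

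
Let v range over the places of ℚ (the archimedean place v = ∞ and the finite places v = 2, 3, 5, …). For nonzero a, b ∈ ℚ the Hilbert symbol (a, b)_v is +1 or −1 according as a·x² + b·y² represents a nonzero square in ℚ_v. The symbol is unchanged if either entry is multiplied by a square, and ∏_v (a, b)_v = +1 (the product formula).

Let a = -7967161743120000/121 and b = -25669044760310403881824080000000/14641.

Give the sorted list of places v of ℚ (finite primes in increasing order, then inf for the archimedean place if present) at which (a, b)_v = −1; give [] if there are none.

(a, b) ≡ (-199578, -24605) mod (ℚ^×)²; places V = {2, 3, 5, 7, 11, 19, 29, 31, 37, ∞}.
(a,b)_37: α=3, u≡18; β=5, v≡1 (mod 37); (18|37)=-1, (1|37)=+1; sign (−1)^0·-1^5·+1^3 = -1.
(a,b)_3: α=7, u≡2; β=16, v≡1 (mod 3); (2|3)=-1, (1|3)=+1; sign (−1)^0·-1^16·+1^7 = +1.
(a,b)_2: α=7, β=10; u≡3, v≡3 (mod 8); ε(u)ε(v)=1·1, αω(v)=7·1, βω(u)=10·1; sum ≡ 0  ⇒  +1.
(a,b)_29: α=1, u≡23; β=2, v≡1 (mod 29); (23|29)=+1, (1|29)=+1; sign (−1)^0·+1^2·+1^1 = +1.
(a,b)_19: α=0, u≡9; β=1, v≡17 (mod 19); (9|19)=+1, (17|19)=+1; sign (−1)^0·+1^1·+1^0 = +1.
(a,b)_7: α=0, u≡3; β=1, v≡6 (mod 7); (3|7)=-1, (6|7)=-1; sign (−1)^0·-1^1·-1^0 = -1.
(a,b)_5: α=4, u≡3; β=7, v≡1 (mod 5); (3|5)=-1, (1|5)=+1; sign (−1)^0·-1^7·+1^4 = -1.
(a,b)_∞: sgn(-199578)=−, sgn(-24605)=−, so -1.
(a,b)_31: α=1, u≡20; β=2, v≡10 (mod 31); (20|31)=+1, (10|31)=+1; sign (−1)^0·+1^2·+1^1 = +1.
(a,b)_11: α=-2, u≡8; β=-4, v≡7 (mod 11); (8|11)=-1, (7|11)=-1; sign (−1)^0·-1^-4·-1^-2 = +1.
(-199578, -24605 / ℚ) ramifies at {5, 7, 37, ∞}: a division algebra.

[5, 7, 37, inf]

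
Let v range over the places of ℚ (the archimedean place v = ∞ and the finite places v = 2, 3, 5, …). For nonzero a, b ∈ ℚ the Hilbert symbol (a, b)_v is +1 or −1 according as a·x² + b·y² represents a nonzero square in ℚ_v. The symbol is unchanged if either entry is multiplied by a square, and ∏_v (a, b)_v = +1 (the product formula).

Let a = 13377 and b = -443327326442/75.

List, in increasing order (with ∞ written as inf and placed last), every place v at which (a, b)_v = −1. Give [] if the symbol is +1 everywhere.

[3, 13]

(a, b) ≡ (273, -7854) mod (ℚ^×)²; places V = {2, 3, 5, 7, 11, 13, 17, ∞}.
(a,b)_3: α=1, u≡1; β=-1, v≡1 (mod 3); (1|3)=+1, (1|3)=+1; sign (−1)^1·+1^-1·+1^1 = -1.
(a,b)_17: α=0, u≡15; β=1, v≡3 (mod 17); (15|17)=+1, (3|17)=-1; sign (−1)^0·+1^1·-1^0 = +1.
(a,b)_7: α=3, u≡4; β=3, v≡3 (mod 7); (4|7)=+1, (3|7)=-1; sign (−1)^1·+1^3·-1^3 = +1.
(a,b)_11: α=0, u≡1; β=3, v≡5 (mod 11); (1|11)=+1, (5|11)=+1; sign (−1)^0·+1^3·+1^0 = +1.
(a,b)_∞: sgn(273)=+, sgn(-7854)=−, so +1.
(a,b)_13: α=1, u≡2; β=4, v≡6 (mod 13); (2|13)=-1, (6|13)=-1; sign (−1)^0·-1^4·-1^1 = -1.
(a,b)_5: α=0, u≡2; β=-2, v≡1 (mod 5); (2|5)=-1, (1|5)=+1; sign (−1)^0·-1^-2·+1^0 = +1.
(a,b)_2: α=0, β=1; u≡1, v≡1 (mod 8); ε(u)ε(v)=0·0, αω(v)=0·0, βω(u)=1·0; sum ≡ 0  ⇒  +1.
|Ram(273, -7854)| = 2, even; anisotropic at {3, 13}.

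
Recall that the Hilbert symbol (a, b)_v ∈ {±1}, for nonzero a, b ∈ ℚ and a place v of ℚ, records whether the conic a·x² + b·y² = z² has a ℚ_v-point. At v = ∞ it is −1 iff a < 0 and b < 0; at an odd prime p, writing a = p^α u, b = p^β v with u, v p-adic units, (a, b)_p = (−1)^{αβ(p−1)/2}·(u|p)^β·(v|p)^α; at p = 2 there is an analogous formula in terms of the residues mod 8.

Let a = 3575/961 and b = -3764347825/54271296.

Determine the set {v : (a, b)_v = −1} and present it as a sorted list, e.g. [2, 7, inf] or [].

[2, 7, 11, 29]

(a, b) ≡ (143, -6293) mod (ℚ^×)²; places V = {2, 3, 5, 7, 11, 13, 17, 19, 29, 31, ∞}.
(a,b)_7: α=0, u≡6; β=5, v≡2 (mod 7); (6|7)=-1, (2|7)=+1; sign (−1)^0·-1^5·+1^0 = -1.
(a,b)_2: α=0, β=-6; u≡7, v≡3 (mod 8); ε(u)ε(v)=1·1, αω(v)=0·1, βω(u)=-6·0; sum ≡ 1  ⇒  -1.
(a,b)_29: α=0, u≡2; β=-1, v≡3 (mod 29); (2|29)=-1, (3|29)=-1; sign (−1)^0·-1^-1·-1^0 = -1.
(a,b)_17: α=0, u≡10; β=2, v≡3 (mod 17); (10|17)=-1, (3|17)=-1; sign (−1)^0·-1^2·-1^0 = +1.
(a,b)_∞: sgn(143)=+, sgn(-6293)=−, so +1.
(a,b)_11: α=1, u≡7; β=0, v≡2 (mod 11); (7|11)=-1, (2|11)=-1; sign (−1)^0·-1^0·-1^1 = -1.
(a,b)_13: α=1, u≡11; β=0, v≡9 (mod 13); (11|13)=-1, (9|13)=+1; sign (−1)^0·-1^0·+1^1 = +1.
(a,b)_5: α=2, u≡3; β=2, v≡2 (mod 5); (3|5)=-1, (2|5)=-1; sign (−1)^0·-1^2·-1^2 = +1.
(a,b)_31: α=-2, u≡10; β=1, v≡10 (mod 31); (10|31)=+1, (10|31)=+1; sign (−1)^0·+1^1·+1^-2 = +1.
(a,b)_3: α=0, u≡2; β=-4, v≡1 (mod 3); (2|3)=-1, (1|3)=+1; sign (−1)^0·-1^-4·+1^0 = +1.
(a,b)_19: α=0, u≡2; β=-2, v≡3 (mod 19); (2|19)=-1, (3|19)=-1; sign (−1)^0·-1^-2·-1^0 = +1.
(143, -6293 / ℚ) ramifies at {2, 7, 11, 29}: a division algebra.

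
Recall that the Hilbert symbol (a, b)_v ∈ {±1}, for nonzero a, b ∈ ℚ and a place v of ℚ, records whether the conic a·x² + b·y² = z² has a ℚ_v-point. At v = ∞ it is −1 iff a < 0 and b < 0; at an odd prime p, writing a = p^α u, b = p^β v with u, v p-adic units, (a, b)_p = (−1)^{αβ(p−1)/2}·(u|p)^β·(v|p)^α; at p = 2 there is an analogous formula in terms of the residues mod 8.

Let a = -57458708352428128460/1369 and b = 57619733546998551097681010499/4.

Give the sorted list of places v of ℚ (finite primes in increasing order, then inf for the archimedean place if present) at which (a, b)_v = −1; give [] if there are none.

(a, b) ≡ (-550715, 182091) mod (ℚ^×)²; places V = {2, 3, 5, 7, 11, 13, 17, 19, 23, 29, 31, 37, ∞}.
(a,b)_23: α=2, u≡17; β=3, v≡5 (mod 23); (17|23)=-1, (5|23)=-1; sign (−1)^0·-1^3·-1^2 = -1.
(a,b)_37: α=-2, u≡36; β=0, v≡23 (mod 37); (36|37)=+1, (23|37)=-1; sign (−1)^0·+1^0·-1^-2 = +1.
(a,b)_3: α=0, u≡1; β=1, v≡1 (mod 3); (1|3)=+1, (1|3)=+1; sign (−1)^0·+1^1·+1^0 = +1.
(a,b)_31: α=3, u≡12; β=4, v≡4 (mod 31); (12|31)=-1, (4|31)=+1; sign (−1)^0·-1^4·+1^3 = +1.
(a,b)_7: α=0, u≡5; β=1, v≡4 (mod 7); (5|7)=-1, (4|7)=+1; sign (−1)^0·-1^1·+1^0 = -1.
(a,b)_13: α=2, u≡10; β=3, v≡5 (mod 13); (10|13)=+1, (5|13)=-1; sign (−1)^0·+1^3·-1^2 = +1.
(a,b)_17: α=1, u≡10; β=2, v≡8 (mod 17); (10|17)=-1, (8|17)=+1; sign (−1)^0·-1^2·+1^1 = +1.
(a,b)_19: α=3, u≡5; β=4, v≡3 (mod 19); (5|19)=+1, (3|19)=-1; sign (−1)^0·+1^4·-1^3 = -1.
(a,b)_11: α=1, u≡6; β=2, v≡2 (mod 11); (6|11)=-1, (2|11)=-1; sign (−1)^0·-1^2·-1^1 = -1.
(a,b)_2: α=2, β=-2; u≡5, v≡3 (mod 8); ε(u)ε(v)=0·1, αω(v)=2·1, βω(u)=-2·1; sum ≡ 0  ⇒  +1.
(a,b)_∞: sgn(-550715)=−, sgn(182091)=+, so +1.
(a,b)_29: α=2, u≡25; β=3, v≡19 (mod 29); (25|29)=+1, (19|29)=-1; sign (−1)^0·+1^3·-1^2 = +1.
(a,b)_5: α=1, u≡2; β=0, v≡1 (mod 5); (2|5)=-1, (1|5)=+1; sign (−1)^0·-1^0·+1^1 = +1.
|Ram(-550715, 182091)| = 4, even; anisotropic at {7, 11, 19, 23}.

[7, 11, 19, 23]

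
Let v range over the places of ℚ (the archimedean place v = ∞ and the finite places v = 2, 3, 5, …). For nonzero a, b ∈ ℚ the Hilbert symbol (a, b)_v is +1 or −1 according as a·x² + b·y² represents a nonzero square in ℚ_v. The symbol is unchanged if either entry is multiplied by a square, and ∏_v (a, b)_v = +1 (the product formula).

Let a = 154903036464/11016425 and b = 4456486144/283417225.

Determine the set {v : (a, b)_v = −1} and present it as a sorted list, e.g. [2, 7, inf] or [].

(a, b) ≡ (187, 1189) mod (ℚ^×)²; places V = {2, 3, 5, 7, 11, 13, 17, 23, 29, 31, 37, 41, ∞}.
(a,b)_13: α=0, u≡5; β=-2, v≡7 (mod 13); (5|13)=-1, (7|13)=-1; sign (−1)^0·-1^-2·-1^0 = +1.
(a,b)_23: α=-2, u≡2; β=0, v≡3 (mod 23); (2|23)=+1, (3|23)=+1; sign (−1)^0·+1^0·+1^-2 = +1.
(a,b)_7: α=-2, u≡6; β=-2, v≡6 (mod 7); (6|7)=-1, (6|7)=-1; sign (−1)^0·-1^-2·-1^-2 = +1.
(a,b)_3: α=2, u≡1; β=0, v≡1 (mod 3); (1|3)=+1, (1|3)=+1; sign (−1)^0·+1^0·+1^2 = +1.
(a,b)_2: α=4, β=8; u≡3, v≡5 (mod 8); ε(u)ε(v)=1·0, αω(v)=4·1, βω(u)=8·1; sum ≡ 0  ⇒  +1.
(a,b)_31: α=2, u≡7; β=0, v≡12 (mod 31); (7|31)=+1, (12|31)=-1; sign (−1)^0·+1^0·-1^2 = +1.
(a,b)_29: α=2, u≡13; β=1, v≡3 (mod 29); (13|29)=+1, (3|29)=-1; sign (−1)^0·+1^1·-1^2 = +1.
(a,b)_11: α=3, u≡10; β=4, v≡1 (mod 11); (10|11)=-1, (1|11)=+1; sign (−1)^0·-1^4·+1^3 = +1.
(a,b)_5: α=-2, u≡2; β=-2, v≡1 (mod 5); (2|5)=-1, (1|5)=+1; sign (−1)^0·-1^-2·+1^-2 = +1.
(a,b)_17: α=-1, u≡12; β=0, v≡8 (mod 17); (12|17)=-1, (8|17)=+1; sign (−1)^0·-1^0·+1^-1 = +1.
(a,b)_37: α=0, u≡5; β=-2, v≡35 (mod 37); (5|37)=-1, (35|37)=-1; sign (−1)^0·-1^-2·-1^0 = +1.
(a,b)_41: α=0, u≡2; β=1, v≡34 (mod 41); (2|41)=+1, (34|41)=-1; sign (−1)^0·+1^1·-1^0 = +1.
(a,b)_∞: sgn(187)=+, sgn(1189)=+, so +1.
Ram(a, b) = ∅: the form 187·x² + 1189·y² − z² is isotropic over every ℚ_v, so by Hasse–Minkowski it is isotropic over ℚ.

[]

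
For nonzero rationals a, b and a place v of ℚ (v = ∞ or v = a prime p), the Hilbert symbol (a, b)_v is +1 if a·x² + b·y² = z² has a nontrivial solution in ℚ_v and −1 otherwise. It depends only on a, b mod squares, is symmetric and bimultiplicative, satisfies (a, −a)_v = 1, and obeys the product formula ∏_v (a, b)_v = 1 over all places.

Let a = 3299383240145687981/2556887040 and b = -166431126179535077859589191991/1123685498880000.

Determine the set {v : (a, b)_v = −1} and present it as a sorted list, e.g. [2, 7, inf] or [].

Mod squares: a ≡ 21454635, b ≡ -1677. Check v ∈ {∞, 2, 3, 5, 7, 11, 13, 17, 19, 29, 31, 37, 43}.
v=29: a=29^1·(≡16), b=29^2·(≡6) mod 29; (16|29)=+1, (6|29)=+1; (−1)^{1·2·14}·(+1)^2·(+1)^1 = +1.
v=43: a=43^3·(≡16), b=43^3·(≡15) mod 43; (16|43)=+1, (15|43)=+1; (−1)^{3·3·21}·(+1)^3·(+1)^3 = -1.
v=∞: 21454635 > 0 and -1677 < 0  ⇒  (a,b)_∞ = +1.
v=13: a=13^4·(≡5), b=13^7·(≡9) mod 13; (5|13)=-1, (9|13)=+1; (−1)^{4·7·6}·(-1)^7·(+1)^4 = -1.
v=37: a=37^1·(≡25), b=37^2·(≡34) mod 37; (25|37)=+1, (34|37)=+1; (−1)^{1·2·18}·(+1)^2·(+1)^1 = +1.
v=19: a=19^2·(≡7), b=19^2·(≡13) mod 19; (7|19)=+1, (13|19)=-1; (−1)^{2·2·9}·(+1)^2·(-1)^2 = +1.
v=31: a=31^1·(≡20), b=31^2·(≡10) mod 31; (20|31)=+1, (10|31)=+1; (−1)^{1·2·15}·(+1)^2·(+1)^1 = +1.
v=5: a=5^-1·(≡2), b=5^-4·(≡3) mod 5; (2|5)=-1, (3|5)=-1; (−1)^{-1·-4·2}·(-1)^-4·(-1)^-1 = -1.
v=17: a=17^-2·(≡6), b=17^4·(≡10) mod 17; (6|17)=-1, (10|17)=-1; (−1)^{-2·4·8}·(-1)^4·(-1)^-2 = +1.
v=11: a=11^2·(≡3), b=11^0·(≡6) mod 11; (3|11)=+1, (6|11)=-1; (−1)^{2·0·5}·(+1)^0·(-1)^2 = +1.
v=7: a=7^0·(≡6), b=7^-2·(≡5) mod 7; (6|7)=-1, (5|7)=-1; (−1)^{0·-2·3}·(-1)^-2·(-1)^0 = +1.
v=2: v_2(a)=-16, v_2(b)=-24; units ≡ 3, 3 (mod 8); ε·ε+αω+βω = 1·1+-16·1+-24·1 ≡ 1  ⇒  (a,b)_2 = -1.
v=3: a=3^-3·(≡1), b=3^-7·(≡2) mod 3; (1|3)=+1, (2|3)=-1; (−1)^{-3·-7·1}·(+1)^-7·(-1)^-3 = +1.
(21454635, -1677 / ℚ) ramifies at {2, 5, 13, 43}: a division algebra.

[2, 5, 13, 43]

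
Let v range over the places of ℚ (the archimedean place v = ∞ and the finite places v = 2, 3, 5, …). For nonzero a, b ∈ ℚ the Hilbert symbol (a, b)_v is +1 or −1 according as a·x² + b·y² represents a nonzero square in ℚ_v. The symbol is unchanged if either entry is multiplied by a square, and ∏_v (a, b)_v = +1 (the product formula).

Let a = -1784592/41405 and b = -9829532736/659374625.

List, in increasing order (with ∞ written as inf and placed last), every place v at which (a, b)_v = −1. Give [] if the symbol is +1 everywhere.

Mod squares: a ≡ -85, b ≡ -65. Check v ∈ {∞, 2, 3, 5, 7, 13, 17}.
v=13: a=13^-2·(≡2), b=13^-3·(≡6) mod 13; (2|13)=-1, (6|13)=-1; (−1)^{-2·-3·6}·(-1)^-3·(-1)^-2 = -1.
v=7: a=7^-2·(≡6), b=7^-4·(≡5) mod 7; (6|7)=-1, (5|7)=-1; (−1)^{-2·-4·3}·(-1)^-4·(-1)^-2 = +1.
v=∞: -85 < 0 and -65 < 0  ⇒  (a,b)_∞ = -1.
v=2: v_2(a)=4, v_2(b)=6; units ≡ 3, 7 (mod 8); ε·ε+αω+βω = 1·1+4·0+6·1 ≡ 1  ⇒  (a,b)_2 = -1.
v=3: a=3^8·(≡2), b=3^12·(≡1) mod 3; (2|3)=-1, (1|3)=+1; (−1)^{8·12·1}·(-1)^12·(+1)^8 = +1.
v=5: a=5^-1·(≡3), b=5^-3·(≡2) mod 5; (3|5)=-1, (2|5)=-1; (−1)^{-1·-3·2}·(-1)^-3·(-1)^-1 = +1.
v=17: a=17^1·(≡5), b=17^2·(≡3) mod 17; (5|17)=-1, (3|17)=-1; (−1)^{1·2·8}·(-1)^2·(-1)^1 = -1.
|Ram(-85, -65)| = 4, even; anisotropic at {2, 13, 17, ∞}.

[2, 13, 17, inf]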